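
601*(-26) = -15626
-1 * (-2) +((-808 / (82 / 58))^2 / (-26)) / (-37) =276146434/808561 = 341.53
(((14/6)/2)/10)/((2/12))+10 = 107/10 = 10.70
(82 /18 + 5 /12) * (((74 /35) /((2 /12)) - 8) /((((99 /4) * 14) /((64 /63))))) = 939392/13752585 = 0.07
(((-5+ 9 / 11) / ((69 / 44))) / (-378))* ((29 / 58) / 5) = 2/2835 = 0.00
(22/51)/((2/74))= 814/51 = 15.96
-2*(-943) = 1886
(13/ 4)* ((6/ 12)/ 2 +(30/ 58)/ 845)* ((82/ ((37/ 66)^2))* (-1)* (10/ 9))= -236.12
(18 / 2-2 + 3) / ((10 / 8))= 8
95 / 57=5/3 = 1.67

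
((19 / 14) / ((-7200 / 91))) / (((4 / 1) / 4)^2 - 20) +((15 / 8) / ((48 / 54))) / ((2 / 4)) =60763/14400 = 4.22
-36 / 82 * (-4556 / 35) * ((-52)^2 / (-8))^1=-19316.17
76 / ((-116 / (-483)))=9177/29 = 316.45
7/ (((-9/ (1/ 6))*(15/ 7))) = -0.06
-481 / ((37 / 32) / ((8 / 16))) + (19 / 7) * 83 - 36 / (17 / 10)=-463/119 = -3.89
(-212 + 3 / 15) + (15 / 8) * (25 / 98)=-211.32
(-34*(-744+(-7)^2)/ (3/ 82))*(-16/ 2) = -15501280/3 = -5167093.33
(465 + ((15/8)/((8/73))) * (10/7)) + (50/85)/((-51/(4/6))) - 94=230389499/582624 = 395.43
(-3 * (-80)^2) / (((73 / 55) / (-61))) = 64416000/73 = 882410.96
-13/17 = -0.76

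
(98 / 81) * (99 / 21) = 154/27 = 5.70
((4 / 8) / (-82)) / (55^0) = -1/164 = -0.01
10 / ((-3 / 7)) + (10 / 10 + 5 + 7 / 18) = -305/18 = -16.94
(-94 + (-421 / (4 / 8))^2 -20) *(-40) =-28354000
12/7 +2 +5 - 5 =26/7 = 3.71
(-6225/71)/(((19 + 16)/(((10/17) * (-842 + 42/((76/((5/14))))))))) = 398256825/321062 = 1240.44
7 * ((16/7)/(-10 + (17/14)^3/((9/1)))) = -395136/242047 = -1.63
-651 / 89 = -7.31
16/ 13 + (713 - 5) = 9220/13 = 709.23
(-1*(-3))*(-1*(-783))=2349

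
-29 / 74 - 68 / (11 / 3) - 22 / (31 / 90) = -2089585/25234 = -82.81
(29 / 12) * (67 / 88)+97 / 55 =19027/5280 = 3.60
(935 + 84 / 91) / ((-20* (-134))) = 12167/34840 = 0.35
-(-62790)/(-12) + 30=-10405/2 = -5202.50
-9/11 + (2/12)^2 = -313/396 = -0.79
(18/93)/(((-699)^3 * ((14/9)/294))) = -42/392129447 = 0.00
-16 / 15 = -1.07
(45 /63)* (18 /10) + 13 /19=262/133 = 1.97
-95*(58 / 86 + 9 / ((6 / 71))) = -875615/86 = -10181.57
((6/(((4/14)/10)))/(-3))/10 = -7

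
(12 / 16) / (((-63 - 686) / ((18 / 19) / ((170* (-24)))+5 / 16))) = -24207/77416640 = 0.00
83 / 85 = 0.98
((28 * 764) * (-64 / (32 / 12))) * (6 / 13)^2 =-18482688/169 = -109365.02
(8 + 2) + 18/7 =88/7 = 12.57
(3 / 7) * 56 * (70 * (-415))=-697200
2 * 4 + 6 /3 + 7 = 17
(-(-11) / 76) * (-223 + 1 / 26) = -63767/1976 = -32.27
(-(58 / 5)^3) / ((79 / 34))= -6633808/9875 = -671.78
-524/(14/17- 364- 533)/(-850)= -262/380875 = 0.00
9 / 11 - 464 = -5095/11 = -463.18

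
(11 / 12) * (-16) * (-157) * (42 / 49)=13816/7 = 1973.71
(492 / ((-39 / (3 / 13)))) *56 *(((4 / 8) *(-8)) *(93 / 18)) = 569408/169 = 3369.28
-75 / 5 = -15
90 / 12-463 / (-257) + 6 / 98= 235811/25186 = 9.36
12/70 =6/35 = 0.17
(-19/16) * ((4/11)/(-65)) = 19/2860 = 0.01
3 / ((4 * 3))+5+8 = 53/4 = 13.25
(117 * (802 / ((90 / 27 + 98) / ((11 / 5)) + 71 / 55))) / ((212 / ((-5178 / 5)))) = -308342133/31853 = -9680.16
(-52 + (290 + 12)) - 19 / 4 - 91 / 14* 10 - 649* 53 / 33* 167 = -2086673/12 = -173889.42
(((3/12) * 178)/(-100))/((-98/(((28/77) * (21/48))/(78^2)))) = 89/749548800 = 0.00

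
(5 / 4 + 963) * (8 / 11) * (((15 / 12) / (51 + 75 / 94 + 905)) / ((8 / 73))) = 66166835/7914632 = 8.36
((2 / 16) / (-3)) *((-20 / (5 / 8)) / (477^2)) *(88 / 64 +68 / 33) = 907/45050742 = 0.00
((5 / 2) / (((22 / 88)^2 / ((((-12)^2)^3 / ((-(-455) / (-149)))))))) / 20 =-889823232/455 = -1955655.45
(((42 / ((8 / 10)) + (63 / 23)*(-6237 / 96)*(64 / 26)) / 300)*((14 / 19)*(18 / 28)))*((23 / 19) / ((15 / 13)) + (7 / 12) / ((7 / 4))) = -45420123/53969500 = -0.84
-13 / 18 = -0.72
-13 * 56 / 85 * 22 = -16016/85 = -188.42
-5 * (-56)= 280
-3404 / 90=-1702/45 = -37.82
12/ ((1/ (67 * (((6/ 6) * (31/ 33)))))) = 8308/11 = 755.27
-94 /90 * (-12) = 188/15 = 12.53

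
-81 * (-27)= 2187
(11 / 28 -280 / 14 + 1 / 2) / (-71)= 535/1988 = 0.27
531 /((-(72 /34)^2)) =-17051/144 = -118.41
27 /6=9/2 = 4.50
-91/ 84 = -13/12 = -1.08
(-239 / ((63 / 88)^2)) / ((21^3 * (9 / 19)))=-35165504/330812181 = -0.11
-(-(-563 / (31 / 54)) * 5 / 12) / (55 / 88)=-20268/31 = -653.81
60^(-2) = 1/3600 = 0.00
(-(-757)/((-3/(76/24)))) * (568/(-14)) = 2042386/63 = 32418.83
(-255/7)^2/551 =65025/26999 = 2.41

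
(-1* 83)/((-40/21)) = 43.58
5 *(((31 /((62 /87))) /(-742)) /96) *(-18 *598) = 390195/11872 = 32.87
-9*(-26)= 234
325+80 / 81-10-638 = -26083/81 = -322.01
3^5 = 243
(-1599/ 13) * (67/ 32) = -8241/32 = -257.53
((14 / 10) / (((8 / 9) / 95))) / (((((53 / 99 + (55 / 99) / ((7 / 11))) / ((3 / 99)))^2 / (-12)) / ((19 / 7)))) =-4298427/1905152 = -2.26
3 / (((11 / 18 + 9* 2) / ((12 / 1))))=648/335 = 1.93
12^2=144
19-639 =-620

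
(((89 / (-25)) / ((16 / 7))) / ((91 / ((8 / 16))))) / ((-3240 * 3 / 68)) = 1513/25272000 = 0.00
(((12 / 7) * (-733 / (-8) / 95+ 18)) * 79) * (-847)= -413321601/190 = -2175376.85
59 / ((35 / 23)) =1357/35 = 38.77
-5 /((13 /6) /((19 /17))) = -570/221 = -2.58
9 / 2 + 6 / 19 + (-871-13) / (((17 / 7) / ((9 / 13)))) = -9393/38 = -247.18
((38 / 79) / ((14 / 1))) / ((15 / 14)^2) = 532/17775 = 0.03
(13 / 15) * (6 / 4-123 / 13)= -69/10 = -6.90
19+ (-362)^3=-47437909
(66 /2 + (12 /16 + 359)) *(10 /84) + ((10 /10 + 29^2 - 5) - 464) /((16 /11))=101873/336 = 303.19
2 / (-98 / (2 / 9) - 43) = -1/242 = 0.00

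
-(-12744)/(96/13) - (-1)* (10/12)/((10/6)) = 6905/4 = 1726.25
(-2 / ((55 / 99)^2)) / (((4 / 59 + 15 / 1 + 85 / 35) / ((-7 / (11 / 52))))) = 12.26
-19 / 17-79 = -1362/17 = -80.12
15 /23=0.65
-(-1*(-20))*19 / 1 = -380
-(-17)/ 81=17/81 = 0.21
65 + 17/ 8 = 537/8 = 67.12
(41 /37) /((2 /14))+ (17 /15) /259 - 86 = -303958/3885 = -78.24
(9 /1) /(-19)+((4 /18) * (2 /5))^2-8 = -325721/38475 = -8.47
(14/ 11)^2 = 1.62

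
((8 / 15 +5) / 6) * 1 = 83/90 = 0.92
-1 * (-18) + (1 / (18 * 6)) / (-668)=1298591/72144 = 18.00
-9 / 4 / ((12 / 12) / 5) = -45/4 = -11.25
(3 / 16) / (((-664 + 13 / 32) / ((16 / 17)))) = -96/360995 = 0.00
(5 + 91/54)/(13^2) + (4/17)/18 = 8165/155142 = 0.05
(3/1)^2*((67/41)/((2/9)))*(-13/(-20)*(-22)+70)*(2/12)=1007613/1640 = 614.40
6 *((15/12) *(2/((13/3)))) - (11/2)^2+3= -1237/52 = -23.79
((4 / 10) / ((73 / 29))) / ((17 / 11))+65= 403963/6205 = 65.10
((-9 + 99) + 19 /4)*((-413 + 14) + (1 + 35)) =-137577/4 = -34394.25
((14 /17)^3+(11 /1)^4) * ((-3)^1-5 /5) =-287735908/4913 = -58566.23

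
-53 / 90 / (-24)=53/2160 = 0.02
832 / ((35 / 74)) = 61568/35 = 1759.09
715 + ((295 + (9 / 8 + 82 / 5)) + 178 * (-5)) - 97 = 1621/40 = 40.52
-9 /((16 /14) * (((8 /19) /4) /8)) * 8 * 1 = -4788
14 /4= 7/2 = 3.50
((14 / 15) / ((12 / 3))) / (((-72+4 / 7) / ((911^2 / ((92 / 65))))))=-528659677/276000 = -1915.43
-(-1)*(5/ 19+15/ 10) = 67/38 = 1.76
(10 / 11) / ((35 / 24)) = 48/77 = 0.62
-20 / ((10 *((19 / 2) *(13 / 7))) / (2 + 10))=-336/247 = -1.36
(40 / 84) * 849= 2830/7 = 404.29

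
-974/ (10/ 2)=-974/5 = -194.80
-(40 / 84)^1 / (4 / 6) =-5/7 = -0.71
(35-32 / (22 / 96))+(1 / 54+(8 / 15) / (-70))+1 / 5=-10855027/103950 = -104.43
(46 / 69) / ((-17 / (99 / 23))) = -66/391 = -0.17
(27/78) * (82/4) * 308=2185.62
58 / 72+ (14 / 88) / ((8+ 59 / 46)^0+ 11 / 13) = 2825/3168 = 0.89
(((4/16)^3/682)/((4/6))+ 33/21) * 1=960277/611072 = 1.57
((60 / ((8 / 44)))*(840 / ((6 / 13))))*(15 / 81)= 1001000/9 = 111222.22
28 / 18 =14/9 = 1.56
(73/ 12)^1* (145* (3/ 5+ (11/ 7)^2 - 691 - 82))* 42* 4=-798672122/7 = -114096017.43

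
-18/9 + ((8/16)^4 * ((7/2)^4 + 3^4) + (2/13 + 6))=61885/3328 = 18.60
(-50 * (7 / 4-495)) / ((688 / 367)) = 18102275/1376 = 13155.72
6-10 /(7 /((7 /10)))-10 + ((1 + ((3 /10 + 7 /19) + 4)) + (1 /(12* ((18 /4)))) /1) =1762/2565 = 0.69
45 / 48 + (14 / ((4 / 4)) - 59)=-705/16 = -44.06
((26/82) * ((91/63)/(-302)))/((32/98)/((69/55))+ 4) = -14651/41157768 = 0.00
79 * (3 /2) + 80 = 397/2 = 198.50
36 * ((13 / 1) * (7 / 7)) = 468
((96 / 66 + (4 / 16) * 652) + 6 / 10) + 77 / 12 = 113171/660 = 171.47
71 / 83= 0.86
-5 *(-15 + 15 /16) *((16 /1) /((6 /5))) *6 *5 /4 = 28125/4 = 7031.25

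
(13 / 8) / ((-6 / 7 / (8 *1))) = -91/6 = -15.17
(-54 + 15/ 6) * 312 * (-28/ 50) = 224952/25 = 8998.08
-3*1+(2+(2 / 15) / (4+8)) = -0.99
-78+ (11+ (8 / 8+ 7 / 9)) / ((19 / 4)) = -12878/171 = -75.31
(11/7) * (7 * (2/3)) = 22/3 = 7.33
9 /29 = 0.31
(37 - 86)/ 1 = -49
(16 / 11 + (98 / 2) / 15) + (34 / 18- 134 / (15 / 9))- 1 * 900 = -482026/495 = -973.79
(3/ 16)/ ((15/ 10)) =1/8 = 0.12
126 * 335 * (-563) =-23764230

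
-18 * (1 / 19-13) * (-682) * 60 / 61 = -181193760/1159 = -156336.29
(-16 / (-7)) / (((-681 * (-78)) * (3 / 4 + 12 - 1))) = 32/8737911 = 0.00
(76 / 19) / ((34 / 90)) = 180/17 = 10.59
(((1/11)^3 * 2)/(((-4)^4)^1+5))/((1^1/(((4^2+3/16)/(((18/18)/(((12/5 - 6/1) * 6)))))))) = -777/385990 = 0.00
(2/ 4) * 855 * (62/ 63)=2945/7 = 420.71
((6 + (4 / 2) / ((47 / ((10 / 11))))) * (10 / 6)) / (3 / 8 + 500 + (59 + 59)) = 124880/7672797 = 0.02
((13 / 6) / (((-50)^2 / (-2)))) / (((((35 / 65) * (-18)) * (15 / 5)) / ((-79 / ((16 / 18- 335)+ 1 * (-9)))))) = 13351/972720000 = 0.00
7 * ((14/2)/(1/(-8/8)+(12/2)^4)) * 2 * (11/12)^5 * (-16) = -1127357/1438560 = -0.78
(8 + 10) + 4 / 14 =128/7 = 18.29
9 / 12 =3/4 = 0.75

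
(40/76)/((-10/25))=-25/19 = -1.32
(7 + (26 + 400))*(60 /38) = 683.68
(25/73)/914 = 25/66722 = 0.00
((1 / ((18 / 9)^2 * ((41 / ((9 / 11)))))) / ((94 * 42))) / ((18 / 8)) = 1/1780548 = 0.00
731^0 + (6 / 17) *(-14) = -3.94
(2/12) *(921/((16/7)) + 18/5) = 10841/160 = 67.76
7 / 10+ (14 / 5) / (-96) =161/240 = 0.67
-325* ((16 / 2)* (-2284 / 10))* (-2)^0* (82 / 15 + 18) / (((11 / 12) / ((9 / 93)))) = 45606912/31 = 1471190.71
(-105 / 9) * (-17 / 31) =595/93 = 6.40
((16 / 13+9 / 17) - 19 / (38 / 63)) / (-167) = 13145/73814 = 0.18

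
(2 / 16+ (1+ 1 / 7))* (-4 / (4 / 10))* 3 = -1065/28 = -38.04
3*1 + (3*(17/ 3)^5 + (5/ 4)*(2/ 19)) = 53964205/3078 = 17532.23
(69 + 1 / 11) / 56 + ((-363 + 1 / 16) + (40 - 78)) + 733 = 410621/1232 = 333.30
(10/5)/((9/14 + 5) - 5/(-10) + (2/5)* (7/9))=630/2033 = 0.31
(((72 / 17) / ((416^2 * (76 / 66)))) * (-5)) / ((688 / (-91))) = 10395/739561472 = 0.00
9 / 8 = 1.12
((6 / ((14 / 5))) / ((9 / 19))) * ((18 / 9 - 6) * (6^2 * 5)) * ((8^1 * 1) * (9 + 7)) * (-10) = 4169142.86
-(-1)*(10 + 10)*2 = 40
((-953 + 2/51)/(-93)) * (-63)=-340207/527 = -645.55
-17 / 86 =-0.20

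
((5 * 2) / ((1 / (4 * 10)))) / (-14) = -200/7 = -28.57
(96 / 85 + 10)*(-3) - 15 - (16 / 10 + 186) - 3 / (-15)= -20042/85 = -235.79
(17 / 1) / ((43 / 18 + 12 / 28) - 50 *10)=-126/3685 = -0.03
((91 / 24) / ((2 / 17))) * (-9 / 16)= -4641/256 = -18.13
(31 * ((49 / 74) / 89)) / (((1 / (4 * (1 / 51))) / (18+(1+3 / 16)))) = 466333/1343544 = 0.35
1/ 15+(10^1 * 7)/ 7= 151/15 = 10.07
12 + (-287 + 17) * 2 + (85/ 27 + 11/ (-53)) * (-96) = -386512/477 = -810.30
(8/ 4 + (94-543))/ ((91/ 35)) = -2235/13 = -171.92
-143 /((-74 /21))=3003/74 = 40.58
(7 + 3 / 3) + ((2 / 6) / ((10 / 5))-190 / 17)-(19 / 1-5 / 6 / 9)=-10060/459 = -21.92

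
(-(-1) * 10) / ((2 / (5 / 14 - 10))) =-675/14 = -48.21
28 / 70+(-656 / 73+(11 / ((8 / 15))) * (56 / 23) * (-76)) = -32111782/8395 = -3825.11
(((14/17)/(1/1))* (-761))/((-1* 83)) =10654/1411 = 7.55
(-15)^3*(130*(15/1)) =-6581250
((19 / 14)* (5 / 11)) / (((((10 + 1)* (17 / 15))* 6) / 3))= 0.02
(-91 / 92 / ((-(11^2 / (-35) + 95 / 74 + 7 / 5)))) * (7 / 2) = -824915/184276 = -4.48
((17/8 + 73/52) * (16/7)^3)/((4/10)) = 469760/4459 = 105.35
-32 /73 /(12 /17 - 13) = 544/15257 = 0.04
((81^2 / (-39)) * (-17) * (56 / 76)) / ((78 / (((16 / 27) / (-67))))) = -51408/215137 = -0.24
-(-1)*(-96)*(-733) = 70368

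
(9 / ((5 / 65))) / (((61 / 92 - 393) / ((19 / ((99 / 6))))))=-136344/397045 = -0.34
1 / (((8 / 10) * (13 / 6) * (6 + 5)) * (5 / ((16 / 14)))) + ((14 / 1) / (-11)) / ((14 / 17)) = -1535/1001 = -1.53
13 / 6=2.17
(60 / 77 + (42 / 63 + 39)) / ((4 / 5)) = 46715/924 = 50.56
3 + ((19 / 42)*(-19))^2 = 135613/1764 = 76.88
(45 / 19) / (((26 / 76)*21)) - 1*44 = -43.67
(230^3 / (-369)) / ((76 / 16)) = -48668000/7011 = -6941.66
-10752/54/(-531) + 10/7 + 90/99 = 998204/367983 = 2.71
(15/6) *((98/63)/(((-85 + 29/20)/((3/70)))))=-10/5013 = 0.00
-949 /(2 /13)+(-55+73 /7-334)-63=-6610.07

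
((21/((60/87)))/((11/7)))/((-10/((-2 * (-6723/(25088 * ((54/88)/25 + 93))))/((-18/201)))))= 4354263/34927616 = 0.12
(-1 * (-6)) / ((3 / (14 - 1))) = 26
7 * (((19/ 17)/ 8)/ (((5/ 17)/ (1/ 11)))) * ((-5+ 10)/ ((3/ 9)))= 399/88 = 4.53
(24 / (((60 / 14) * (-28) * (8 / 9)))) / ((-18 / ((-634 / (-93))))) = 317/3720 = 0.09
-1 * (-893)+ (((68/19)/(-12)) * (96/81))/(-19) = 26112757/29241 = 893.02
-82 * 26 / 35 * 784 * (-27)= 6447168/5 = 1289433.60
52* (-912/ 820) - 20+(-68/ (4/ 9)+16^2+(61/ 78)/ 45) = 25.18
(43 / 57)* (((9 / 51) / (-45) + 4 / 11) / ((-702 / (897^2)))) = -298372399/959310 = -311.03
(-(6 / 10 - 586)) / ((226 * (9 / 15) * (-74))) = -2927/50172 = -0.06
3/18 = 1/6 = 0.17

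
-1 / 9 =-0.11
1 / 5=0.20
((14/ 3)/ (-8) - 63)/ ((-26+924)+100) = -763/11976 = -0.06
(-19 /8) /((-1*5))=19/40 = 0.48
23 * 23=529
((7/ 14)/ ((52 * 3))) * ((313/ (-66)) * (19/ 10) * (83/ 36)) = -0.07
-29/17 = -1.71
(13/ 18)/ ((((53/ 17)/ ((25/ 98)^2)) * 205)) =27625/375650856 = 0.00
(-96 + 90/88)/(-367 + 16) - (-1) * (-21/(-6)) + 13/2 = 52873/5148 = 10.27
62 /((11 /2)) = 124/11 = 11.27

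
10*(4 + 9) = 130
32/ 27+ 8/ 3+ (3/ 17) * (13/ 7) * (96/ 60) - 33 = -459841/16065 = -28.62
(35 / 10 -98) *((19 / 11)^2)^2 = -24630669/29282 = -841.15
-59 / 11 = -5.36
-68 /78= -0.87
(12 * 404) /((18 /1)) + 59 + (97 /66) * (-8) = 10447/33 = 316.58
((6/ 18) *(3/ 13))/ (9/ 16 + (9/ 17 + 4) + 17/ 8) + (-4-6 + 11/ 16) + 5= -1756459/408304 = -4.30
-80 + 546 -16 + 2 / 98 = 22051/49 = 450.02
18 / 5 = 3.60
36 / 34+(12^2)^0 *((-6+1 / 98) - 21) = -43201/1666 = -25.93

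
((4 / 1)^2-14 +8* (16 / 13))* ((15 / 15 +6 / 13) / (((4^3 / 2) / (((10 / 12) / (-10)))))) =-1463/32448 = -0.05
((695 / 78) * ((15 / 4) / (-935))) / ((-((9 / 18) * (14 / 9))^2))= 56295/952952 = 0.06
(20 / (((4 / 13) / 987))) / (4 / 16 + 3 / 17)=4362540/29 = 150432.41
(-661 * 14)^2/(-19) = -85636516/19 = -4507185.05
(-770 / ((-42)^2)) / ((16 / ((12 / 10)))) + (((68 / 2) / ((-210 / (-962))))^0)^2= 325/336 = 0.97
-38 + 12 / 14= -260/7 = -37.14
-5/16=-0.31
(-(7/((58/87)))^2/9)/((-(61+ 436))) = 7/284 = 0.02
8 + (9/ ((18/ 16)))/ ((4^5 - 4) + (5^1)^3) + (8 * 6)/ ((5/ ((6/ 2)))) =42144/1145 = 36.81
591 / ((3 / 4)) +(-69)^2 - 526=5023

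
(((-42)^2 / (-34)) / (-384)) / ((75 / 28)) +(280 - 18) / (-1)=-1781257/6800 = -261.95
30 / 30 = 1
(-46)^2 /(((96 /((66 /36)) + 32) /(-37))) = -215303/232 = -928.03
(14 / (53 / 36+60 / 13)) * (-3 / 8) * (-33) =1053/37 = 28.46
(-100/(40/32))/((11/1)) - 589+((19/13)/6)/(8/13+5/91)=-2399131/4026 = -595.91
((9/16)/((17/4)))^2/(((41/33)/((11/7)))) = 29403/1327088 = 0.02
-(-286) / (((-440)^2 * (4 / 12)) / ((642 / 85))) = 12519/374000 = 0.03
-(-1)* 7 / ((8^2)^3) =7/262144 = 0.00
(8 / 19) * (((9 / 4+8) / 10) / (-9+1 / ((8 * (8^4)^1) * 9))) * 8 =-96731136/252149665 = -0.38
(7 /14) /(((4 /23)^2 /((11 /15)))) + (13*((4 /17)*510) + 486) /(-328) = 5.89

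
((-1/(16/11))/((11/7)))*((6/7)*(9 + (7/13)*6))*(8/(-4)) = 477/52 = 9.17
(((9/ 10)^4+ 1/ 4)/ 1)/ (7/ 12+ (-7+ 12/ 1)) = 27183/167500 = 0.16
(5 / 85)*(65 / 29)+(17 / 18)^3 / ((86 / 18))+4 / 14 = 57106787/96158664 = 0.59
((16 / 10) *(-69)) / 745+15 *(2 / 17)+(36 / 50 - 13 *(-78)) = 1016.34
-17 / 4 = -4.25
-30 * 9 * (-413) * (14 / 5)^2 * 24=104908608/5 = 20981721.60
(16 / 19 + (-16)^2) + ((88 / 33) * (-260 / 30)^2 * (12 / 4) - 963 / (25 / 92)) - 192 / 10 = -11565196/4275 = -2705.31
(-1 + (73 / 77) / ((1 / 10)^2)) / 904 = 7223/69608 = 0.10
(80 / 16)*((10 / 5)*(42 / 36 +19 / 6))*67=2903.33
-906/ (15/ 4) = -1208/5 = -241.60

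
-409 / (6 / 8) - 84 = -629.33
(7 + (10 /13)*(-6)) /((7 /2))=62/91 = 0.68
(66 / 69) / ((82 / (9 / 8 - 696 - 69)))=-67221/7544 = -8.91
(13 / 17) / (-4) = -13/68 = -0.19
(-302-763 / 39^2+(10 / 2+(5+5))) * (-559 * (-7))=-131624290/117 = -1124993.93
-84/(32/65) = -1365/8 = -170.62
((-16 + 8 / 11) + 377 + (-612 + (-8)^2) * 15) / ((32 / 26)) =-1123733/176 = -6384.85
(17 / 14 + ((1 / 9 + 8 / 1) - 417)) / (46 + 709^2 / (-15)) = 256835/21083622 = 0.01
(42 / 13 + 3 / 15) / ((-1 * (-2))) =223/130 = 1.72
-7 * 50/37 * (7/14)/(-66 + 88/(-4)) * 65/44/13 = 875/143264 = 0.01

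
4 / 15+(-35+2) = -491/15 = -32.73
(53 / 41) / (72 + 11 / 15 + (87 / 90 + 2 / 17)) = 9010/514509 = 0.02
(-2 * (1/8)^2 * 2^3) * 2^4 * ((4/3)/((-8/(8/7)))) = 16/21 = 0.76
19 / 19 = 1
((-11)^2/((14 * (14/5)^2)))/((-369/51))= -51425/337512 = -0.15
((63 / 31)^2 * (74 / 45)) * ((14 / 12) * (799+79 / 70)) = 304632951/48050 = 6339.92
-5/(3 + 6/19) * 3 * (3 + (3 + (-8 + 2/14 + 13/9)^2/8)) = -4200520/83349 = -50.40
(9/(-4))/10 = -9/40 = -0.22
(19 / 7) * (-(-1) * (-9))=-171/7 = -24.43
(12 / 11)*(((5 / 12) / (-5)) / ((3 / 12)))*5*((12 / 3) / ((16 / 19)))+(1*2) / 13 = -1213/143 = -8.48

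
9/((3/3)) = 9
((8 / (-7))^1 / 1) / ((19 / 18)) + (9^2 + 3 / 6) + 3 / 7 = 21505/266 = 80.85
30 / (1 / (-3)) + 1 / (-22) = -1981/22 = -90.05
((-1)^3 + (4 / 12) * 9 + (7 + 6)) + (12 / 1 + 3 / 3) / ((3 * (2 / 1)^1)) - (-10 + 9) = 109/6 = 18.17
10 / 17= 0.59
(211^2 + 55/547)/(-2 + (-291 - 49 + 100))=-12176521/66187 = -183.97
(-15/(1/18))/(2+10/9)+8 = -78.79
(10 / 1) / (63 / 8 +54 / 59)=4720/4149 = 1.14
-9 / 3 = -3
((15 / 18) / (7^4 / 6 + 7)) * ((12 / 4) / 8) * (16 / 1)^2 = 0.20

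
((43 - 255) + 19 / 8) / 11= -1677/88 = -19.06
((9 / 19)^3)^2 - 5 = -234697964/47045881 = -4.99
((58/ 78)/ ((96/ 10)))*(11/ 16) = 1595/29952 = 0.05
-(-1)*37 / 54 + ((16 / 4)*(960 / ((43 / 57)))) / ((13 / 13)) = 5090.92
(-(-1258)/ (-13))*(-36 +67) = -38998/13 = -2999.85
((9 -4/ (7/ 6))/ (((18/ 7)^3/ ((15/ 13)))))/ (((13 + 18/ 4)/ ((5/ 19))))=35/6156 = 0.01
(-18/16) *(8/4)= -9/4 = -2.25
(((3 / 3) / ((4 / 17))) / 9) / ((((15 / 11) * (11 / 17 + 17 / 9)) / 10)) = 1.37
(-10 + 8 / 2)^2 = 36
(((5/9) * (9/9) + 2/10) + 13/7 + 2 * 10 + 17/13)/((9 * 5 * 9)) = 97954/1658475 = 0.06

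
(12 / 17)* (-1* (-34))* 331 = 7944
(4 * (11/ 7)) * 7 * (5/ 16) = 55/4 = 13.75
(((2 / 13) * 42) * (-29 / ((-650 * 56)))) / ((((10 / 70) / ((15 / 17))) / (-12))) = -0.38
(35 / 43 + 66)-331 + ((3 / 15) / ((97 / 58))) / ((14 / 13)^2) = -539730057/2043790 = -264.08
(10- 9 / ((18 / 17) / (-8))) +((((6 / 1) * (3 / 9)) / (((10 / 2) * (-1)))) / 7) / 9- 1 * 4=23308/315 = 73.99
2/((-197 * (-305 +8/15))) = 30/899699 = 0.00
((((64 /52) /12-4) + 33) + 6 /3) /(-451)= -1213/17589 = -0.07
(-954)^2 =910116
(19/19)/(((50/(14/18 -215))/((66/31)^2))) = -19.42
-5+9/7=-26/7 = -3.71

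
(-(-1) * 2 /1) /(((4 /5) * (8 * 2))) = 5/32 = 0.16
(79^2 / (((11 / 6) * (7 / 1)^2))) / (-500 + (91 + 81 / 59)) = -1104657/6481475 = -0.17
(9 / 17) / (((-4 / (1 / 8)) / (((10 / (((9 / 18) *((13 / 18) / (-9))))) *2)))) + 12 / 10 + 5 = 31927/2210 = 14.45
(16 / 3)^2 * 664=169984/9 = 18887.11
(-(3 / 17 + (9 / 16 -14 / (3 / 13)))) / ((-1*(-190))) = 48901/155040 = 0.32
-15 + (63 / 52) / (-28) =-3129/208 = -15.04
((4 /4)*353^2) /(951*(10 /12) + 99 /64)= 7974976/50819 = 156.93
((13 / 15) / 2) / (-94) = -13/2820 = 0.00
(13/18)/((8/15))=65/48 = 1.35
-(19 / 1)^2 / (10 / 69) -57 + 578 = -19699/10 = -1969.90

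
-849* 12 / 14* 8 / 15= -13584/35 = -388.11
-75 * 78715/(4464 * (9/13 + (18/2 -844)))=25582375/16138848 = 1.59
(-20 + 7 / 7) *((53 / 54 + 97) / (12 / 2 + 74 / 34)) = -1708993/7506 = -227.68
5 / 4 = 1.25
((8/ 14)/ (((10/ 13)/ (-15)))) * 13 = -1014/7 = -144.86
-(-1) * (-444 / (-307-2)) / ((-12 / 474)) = -5846/103 = -56.76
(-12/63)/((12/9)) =-1/7 = -0.14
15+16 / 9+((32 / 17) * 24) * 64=444935/153 = 2908.07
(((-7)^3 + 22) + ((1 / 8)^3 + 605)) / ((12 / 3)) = 71.00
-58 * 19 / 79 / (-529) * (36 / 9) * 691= 3045928/41791 = 72.88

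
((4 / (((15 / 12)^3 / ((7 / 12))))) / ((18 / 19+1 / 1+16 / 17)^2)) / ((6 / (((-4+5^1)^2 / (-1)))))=-23369696/979300125 = -0.02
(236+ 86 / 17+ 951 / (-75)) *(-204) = -1164732/25 = -46589.28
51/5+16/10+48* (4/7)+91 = 130.23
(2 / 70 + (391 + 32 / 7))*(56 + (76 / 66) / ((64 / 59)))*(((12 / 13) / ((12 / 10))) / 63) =59594173/216216 = 275.62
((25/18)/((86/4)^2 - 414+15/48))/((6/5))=500/20979 = 0.02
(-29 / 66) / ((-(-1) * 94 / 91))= -2639/6204 = -0.43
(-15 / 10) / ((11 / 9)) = -1.23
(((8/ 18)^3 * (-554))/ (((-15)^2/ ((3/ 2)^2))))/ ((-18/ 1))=4432/164025 = 0.03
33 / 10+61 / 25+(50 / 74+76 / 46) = 8.07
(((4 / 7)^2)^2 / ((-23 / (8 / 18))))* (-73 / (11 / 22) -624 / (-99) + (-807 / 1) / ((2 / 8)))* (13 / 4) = 369853952/16401231 = 22.55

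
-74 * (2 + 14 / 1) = -1184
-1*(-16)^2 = -256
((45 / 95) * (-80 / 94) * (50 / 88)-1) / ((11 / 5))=-60365/108053 = -0.56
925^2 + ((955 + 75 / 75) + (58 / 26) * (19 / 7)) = 77949422/91 = 856587.05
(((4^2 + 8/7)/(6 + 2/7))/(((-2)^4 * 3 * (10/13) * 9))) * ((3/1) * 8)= 13/66 = 0.20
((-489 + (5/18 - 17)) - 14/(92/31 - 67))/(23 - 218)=18061643/6967350 = 2.59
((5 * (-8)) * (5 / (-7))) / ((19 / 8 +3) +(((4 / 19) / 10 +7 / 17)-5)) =2584000/73059 = 35.37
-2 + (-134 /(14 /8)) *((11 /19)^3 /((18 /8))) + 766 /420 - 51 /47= -7.87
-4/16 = -1/4 = -0.25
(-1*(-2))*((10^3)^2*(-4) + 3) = -7999994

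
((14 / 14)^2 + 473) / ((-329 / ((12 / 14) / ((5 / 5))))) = -2844/2303 = -1.23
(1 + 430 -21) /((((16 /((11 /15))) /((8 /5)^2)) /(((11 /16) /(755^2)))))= 4961/85503750 = 0.00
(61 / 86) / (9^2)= 61/6966 = 0.01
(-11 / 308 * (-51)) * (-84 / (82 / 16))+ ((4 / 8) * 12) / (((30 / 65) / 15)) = 6771/41 = 165.15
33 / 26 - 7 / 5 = -17/130 = -0.13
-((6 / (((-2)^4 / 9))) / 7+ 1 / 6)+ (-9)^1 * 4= -6157/168 = -36.65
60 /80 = 3/4 = 0.75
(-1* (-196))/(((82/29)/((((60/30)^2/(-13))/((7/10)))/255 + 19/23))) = 57.14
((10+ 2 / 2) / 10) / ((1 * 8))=11/80 = 0.14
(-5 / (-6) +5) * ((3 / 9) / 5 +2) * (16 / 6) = 868/27 = 32.15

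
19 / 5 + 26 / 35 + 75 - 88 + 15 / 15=-261/35 = -7.46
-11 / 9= -1.22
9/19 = 0.47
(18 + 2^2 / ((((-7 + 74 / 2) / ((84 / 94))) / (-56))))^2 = 7086244/55225 = 128.32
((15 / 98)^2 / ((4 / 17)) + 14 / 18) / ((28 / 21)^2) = 303337/614656 = 0.49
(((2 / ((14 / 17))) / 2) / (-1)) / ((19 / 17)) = -1.09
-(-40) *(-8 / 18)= -160/9 = -17.78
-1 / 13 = -0.08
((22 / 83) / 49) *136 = 2992/4067 = 0.74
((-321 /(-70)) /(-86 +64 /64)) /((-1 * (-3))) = -107/5950 = -0.02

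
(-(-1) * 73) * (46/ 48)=1679/24 = 69.96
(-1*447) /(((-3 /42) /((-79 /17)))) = -494382/17 = -29081.29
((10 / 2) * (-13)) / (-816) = 65/816 = 0.08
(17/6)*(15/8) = 85/16 = 5.31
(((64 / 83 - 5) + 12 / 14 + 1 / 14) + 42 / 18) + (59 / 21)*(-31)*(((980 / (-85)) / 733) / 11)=-134185999/159276502 = -0.84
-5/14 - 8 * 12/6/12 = -71/42 = -1.69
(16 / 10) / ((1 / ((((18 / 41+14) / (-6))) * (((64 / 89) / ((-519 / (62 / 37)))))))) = 253952/28407465 = 0.01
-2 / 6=-1/3 = -0.33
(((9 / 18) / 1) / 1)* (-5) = -5/2 = -2.50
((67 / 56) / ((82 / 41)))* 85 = 5695/112 = 50.85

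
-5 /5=-1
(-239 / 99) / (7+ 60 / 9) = -239/1353 = -0.18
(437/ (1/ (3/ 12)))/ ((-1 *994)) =-437/3976 = -0.11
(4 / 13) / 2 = 2/13 = 0.15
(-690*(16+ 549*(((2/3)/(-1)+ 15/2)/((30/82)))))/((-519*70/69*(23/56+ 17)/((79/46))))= 373215434/281125 = 1327.58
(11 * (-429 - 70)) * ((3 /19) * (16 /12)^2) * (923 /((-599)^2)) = -81061552/20451657 = -3.96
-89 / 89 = -1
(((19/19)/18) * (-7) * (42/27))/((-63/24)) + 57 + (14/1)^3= 680699/243 = 2801.23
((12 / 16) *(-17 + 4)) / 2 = -39/8 = -4.88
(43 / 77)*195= 8385/77 = 108.90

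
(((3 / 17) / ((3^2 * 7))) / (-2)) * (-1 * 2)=1/357 = 0.00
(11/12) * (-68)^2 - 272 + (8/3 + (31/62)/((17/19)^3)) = 117028585/29478 = 3970.03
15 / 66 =5/22 = 0.23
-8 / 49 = -0.16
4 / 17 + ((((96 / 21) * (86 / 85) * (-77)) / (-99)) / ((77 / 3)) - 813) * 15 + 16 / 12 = -2816197/231 = -12191.33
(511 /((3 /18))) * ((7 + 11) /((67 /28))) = 23063.64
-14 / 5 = -2.80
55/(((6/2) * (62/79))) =4345/186 = 23.36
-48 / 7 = -6.86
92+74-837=-671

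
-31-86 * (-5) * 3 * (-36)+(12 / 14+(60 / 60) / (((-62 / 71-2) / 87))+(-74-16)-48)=-22199889/476 = -46638.42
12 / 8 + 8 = 19/2 = 9.50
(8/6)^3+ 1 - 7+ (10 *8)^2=6396.37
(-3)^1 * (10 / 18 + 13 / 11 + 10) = -1162/33 = -35.21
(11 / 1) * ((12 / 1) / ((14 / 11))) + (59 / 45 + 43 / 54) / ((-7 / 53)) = 165863/1890 = 87.76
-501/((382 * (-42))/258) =21543/2674 = 8.06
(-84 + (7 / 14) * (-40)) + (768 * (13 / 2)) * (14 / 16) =4264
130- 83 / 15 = 1867/15 = 124.47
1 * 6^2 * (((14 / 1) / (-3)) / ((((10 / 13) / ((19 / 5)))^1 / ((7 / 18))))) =-24206/75 = -322.75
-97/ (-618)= 97/618 = 0.16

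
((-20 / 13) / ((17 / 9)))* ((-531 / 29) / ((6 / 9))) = 143370/6409 = 22.37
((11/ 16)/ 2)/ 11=1/32 = 0.03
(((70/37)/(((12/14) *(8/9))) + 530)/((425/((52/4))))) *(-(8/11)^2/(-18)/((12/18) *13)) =0.06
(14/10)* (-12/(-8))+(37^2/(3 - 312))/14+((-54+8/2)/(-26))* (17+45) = 17014007/140595 = 121.01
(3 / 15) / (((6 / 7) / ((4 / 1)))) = 14/15 = 0.93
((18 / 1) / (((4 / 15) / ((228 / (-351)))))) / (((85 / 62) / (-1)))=7068/221 = 31.98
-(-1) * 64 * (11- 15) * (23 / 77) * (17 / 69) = -4352/231 = -18.84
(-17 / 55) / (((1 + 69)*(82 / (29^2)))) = -14297/315700 = -0.05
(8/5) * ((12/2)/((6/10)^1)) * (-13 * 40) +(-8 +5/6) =-49963/6 = -8327.17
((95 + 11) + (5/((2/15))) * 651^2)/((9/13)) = 413208731/18 = 22956040.61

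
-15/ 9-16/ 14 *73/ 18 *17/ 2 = -2587/63 = -41.06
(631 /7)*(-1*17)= -10727/7 = -1532.43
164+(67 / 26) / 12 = 51235/312 = 164.21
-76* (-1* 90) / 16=855/2 = 427.50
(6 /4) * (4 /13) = 6/13 = 0.46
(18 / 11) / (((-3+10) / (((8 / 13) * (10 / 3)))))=480/1001 = 0.48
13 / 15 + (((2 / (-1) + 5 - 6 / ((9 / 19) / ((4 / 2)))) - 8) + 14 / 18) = -1291/45 = -28.69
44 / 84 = 11/21 = 0.52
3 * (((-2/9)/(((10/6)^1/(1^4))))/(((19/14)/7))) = -196/95 = -2.06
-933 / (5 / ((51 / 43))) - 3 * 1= -48228/215 = -224.32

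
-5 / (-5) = 1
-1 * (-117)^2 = -13689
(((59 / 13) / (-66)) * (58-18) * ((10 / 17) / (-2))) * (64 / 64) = 5900/7293 = 0.81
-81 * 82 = -6642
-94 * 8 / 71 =-752/71 = -10.59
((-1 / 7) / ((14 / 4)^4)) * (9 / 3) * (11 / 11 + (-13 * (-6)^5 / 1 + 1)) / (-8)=606540/16807 = 36.09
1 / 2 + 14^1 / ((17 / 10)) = 297/34 = 8.74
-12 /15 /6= -2/15 = -0.13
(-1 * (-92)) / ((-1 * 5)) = -92/5 = -18.40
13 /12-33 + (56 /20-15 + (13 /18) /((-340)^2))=-91797947/2080800 = -44.12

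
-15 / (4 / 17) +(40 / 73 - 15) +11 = -19623/292 = -67.20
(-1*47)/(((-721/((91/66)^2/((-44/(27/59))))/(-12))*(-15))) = -166803/161769740 = 0.00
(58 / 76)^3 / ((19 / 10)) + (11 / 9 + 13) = 67821857/4691556 = 14.46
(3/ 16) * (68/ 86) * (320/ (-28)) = -510/301 = -1.69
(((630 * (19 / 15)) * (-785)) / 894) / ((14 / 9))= -134235/298 = -450.45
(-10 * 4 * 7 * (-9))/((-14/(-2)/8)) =2880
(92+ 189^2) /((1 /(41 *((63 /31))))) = 92504979/31 = 2984031.58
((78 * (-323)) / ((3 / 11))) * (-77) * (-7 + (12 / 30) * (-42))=-169291922.80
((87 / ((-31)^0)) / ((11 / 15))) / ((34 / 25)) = 32625/374 = 87.23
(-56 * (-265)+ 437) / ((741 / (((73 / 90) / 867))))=1115221/57820230 = 0.02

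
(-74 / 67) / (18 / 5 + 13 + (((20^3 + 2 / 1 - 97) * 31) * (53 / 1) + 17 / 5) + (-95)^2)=-37/435398160 = 0.00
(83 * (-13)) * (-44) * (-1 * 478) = -22693528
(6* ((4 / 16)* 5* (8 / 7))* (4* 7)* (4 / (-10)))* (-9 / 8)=108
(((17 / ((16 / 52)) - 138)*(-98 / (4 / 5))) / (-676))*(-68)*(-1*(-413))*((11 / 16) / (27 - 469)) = -368414585/562432 = -655.04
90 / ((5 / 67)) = 1206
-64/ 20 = -16/5 = -3.20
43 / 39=1.10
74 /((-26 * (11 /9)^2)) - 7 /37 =-121900/58201 = -2.09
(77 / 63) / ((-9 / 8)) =-88/81 = -1.09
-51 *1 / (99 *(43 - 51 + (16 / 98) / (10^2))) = 20825/323334 = 0.06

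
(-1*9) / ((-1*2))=4.50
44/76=11/19 = 0.58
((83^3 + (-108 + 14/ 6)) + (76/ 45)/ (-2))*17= 9718568.31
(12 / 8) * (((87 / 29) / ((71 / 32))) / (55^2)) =144/214775 = 0.00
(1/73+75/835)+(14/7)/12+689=50417357/73146 = 689.27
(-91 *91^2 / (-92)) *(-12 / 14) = -322959/46 = -7020.85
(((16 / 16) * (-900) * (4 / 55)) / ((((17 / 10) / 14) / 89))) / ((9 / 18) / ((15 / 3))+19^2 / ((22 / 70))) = -89712000/2148137 = -41.76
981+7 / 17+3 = 16735/17 = 984.41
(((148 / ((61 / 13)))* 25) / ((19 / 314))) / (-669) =-15103400/775371 = -19.48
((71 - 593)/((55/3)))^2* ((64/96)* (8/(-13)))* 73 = -954783936/39325 = -24279.31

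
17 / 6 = 2.83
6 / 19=0.32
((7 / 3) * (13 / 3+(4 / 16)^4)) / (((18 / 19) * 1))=443023/41472 = 10.68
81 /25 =3.24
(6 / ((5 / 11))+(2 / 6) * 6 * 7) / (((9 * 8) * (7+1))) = 17/360 = 0.05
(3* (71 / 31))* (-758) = -161454/31 = -5208.19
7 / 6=1.17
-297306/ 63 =-33034/7 = -4719.14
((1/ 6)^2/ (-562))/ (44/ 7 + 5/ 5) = -7/1031832 = 0.00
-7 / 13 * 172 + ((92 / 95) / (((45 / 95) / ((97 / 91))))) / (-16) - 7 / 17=-1995559/21420 = -93.16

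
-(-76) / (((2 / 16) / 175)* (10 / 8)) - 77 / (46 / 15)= 3914365/46 = 85094.89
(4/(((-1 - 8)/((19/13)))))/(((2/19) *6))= -361/351 = -1.03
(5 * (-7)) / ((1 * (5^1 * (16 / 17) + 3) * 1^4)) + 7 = 322/131 = 2.46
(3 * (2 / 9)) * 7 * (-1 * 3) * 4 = -56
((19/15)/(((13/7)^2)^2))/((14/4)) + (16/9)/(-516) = 4472938/165796605 = 0.03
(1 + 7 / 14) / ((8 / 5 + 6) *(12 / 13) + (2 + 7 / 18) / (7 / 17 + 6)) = 191295/942187 = 0.20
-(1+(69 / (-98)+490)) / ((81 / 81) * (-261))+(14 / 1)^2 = 5061337/25578 = 197.88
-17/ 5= -3.40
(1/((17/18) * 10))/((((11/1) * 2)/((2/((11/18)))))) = 162/10285 = 0.02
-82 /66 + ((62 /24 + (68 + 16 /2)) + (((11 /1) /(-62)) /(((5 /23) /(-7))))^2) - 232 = -64494637/528550 = -122.02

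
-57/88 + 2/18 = -425/792 = -0.54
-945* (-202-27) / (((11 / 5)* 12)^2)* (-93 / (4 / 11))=-55904625/704 = -79409.98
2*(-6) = -12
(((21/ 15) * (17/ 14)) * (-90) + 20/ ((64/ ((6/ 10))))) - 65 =-3485/16 = -217.81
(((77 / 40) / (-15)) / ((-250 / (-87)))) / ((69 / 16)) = -2233/215625 = -0.01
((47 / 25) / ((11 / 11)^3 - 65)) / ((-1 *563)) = 47/900800 = 0.00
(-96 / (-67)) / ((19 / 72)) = 6912/1273 = 5.43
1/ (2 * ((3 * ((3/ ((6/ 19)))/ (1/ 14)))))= 1/798 = 0.00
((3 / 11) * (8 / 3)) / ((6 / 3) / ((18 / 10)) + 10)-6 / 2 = -2.93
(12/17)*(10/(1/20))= 2400/17 = 141.18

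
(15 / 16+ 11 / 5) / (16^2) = 251/20480 = 0.01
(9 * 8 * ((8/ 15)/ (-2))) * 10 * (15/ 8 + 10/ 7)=-4440/7 = -634.29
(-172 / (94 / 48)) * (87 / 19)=-359136/893 = -402.17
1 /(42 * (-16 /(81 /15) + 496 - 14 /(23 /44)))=207/4053616 = 0.00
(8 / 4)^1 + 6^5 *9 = 69986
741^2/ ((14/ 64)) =17570592/7 = 2510084.57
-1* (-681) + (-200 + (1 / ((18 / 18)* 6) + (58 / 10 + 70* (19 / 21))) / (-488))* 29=-25000817/4880 = -5123.12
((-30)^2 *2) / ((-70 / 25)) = -4500/7 = -642.86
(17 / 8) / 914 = 17/7312 = 0.00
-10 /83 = -0.12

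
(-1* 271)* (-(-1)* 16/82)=-2168/41 = -52.88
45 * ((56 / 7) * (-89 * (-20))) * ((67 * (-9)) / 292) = -1323295.89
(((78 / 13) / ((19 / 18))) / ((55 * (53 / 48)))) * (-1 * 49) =-254016/55385 = -4.59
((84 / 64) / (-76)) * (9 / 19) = -189/23104 = -0.01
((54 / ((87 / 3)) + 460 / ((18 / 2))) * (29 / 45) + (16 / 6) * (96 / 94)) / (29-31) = -350831/19035 = -18.43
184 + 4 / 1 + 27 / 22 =4163/22 = 189.23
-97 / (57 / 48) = -1552/19 = -81.68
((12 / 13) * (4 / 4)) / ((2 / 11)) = 66/13 = 5.08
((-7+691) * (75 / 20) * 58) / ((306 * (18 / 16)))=22040/51 = 432.16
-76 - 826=-902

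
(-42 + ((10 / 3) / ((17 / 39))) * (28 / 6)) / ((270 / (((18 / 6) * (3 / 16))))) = -161/12240 = -0.01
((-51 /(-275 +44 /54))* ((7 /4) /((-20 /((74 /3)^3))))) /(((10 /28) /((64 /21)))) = -385773248/185075 = -2084.42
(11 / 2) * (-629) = -6919/2 = -3459.50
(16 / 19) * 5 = 80/19 = 4.21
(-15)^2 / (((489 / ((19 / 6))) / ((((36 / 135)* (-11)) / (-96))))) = 1045/23472 = 0.04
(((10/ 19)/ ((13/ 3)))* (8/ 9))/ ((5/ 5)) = 0.11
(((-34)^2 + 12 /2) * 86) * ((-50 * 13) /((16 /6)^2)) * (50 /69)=-6619137.23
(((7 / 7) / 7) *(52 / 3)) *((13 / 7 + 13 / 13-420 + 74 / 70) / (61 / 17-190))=12873692/2329215 = 5.53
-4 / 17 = -0.24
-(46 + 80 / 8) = -56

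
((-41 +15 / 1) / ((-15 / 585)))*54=54756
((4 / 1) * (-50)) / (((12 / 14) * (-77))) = 100/33 = 3.03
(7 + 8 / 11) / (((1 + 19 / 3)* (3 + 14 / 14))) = 255/968 = 0.26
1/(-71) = -1/71 = -0.01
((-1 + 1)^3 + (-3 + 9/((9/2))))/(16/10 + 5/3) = -15/49 = -0.31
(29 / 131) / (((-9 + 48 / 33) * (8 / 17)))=-0.06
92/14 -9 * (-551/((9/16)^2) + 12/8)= 1973911/126 = 15665.96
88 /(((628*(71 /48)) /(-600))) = -633600/11147 = -56.84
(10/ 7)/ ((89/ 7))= 10/89 = 0.11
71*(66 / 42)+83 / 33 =26354/231 = 114.09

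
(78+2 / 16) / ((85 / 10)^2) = 1.08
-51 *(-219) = 11169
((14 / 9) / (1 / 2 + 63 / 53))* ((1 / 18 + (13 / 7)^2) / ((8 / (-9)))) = -3.63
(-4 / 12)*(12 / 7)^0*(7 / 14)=-1/6 = -0.17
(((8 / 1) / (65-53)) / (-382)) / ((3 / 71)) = -71/1719 = -0.04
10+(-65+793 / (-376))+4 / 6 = -56.44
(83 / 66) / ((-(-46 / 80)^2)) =-66400/17457 = -3.80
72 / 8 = 9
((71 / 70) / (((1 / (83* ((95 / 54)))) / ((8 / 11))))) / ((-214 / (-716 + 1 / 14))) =374081747/1038114 = 360.35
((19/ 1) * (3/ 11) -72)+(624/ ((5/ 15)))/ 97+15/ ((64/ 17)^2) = -203054043/4370432 = -46.46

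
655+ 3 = 658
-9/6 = -3/2 = -1.50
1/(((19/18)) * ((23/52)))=936/437 = 2.14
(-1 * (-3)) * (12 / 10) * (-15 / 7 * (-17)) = 918/7 = 131.14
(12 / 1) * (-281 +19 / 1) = -3144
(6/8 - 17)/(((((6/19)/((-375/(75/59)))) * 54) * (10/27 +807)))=364325/1046352 = 0.35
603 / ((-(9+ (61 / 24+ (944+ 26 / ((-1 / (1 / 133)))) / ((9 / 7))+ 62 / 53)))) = -0.81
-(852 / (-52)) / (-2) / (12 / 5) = -355/104 = -3.41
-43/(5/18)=-154.80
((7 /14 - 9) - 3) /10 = -23/20 = -1.15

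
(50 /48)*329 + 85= 10265/24 = 427.71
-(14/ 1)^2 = -196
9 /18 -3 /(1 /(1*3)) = -17/2 = -8.50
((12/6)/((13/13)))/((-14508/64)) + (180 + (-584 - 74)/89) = 55715126/322803 = 172.60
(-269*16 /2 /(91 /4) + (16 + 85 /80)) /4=-112885/5824 = -19.38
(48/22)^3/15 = 4608/6655 = 0.69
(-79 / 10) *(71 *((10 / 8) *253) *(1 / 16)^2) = -1419077/2048 = -692.91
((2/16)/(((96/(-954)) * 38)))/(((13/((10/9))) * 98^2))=-265/910920192 = 0.00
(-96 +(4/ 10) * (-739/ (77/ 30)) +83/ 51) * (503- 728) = 61715175/1309 = 47146.81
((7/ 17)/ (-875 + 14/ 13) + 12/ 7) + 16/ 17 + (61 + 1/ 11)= 135428611/2124507 = 63.75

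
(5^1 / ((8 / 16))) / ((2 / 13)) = 65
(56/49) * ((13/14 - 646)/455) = -36124/22295 = -1.62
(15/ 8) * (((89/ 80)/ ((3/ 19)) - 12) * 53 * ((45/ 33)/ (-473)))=945255/665984 = 1.42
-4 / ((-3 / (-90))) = -120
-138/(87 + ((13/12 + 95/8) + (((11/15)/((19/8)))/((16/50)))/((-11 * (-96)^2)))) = -72493056/52509307 = -1.38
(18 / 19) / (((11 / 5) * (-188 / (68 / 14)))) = -765/68761 = -0.01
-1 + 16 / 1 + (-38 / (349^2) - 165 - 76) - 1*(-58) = -20462606/121801 = -168.00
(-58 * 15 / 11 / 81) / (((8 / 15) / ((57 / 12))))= -13775/1584 = -8.70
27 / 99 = 3/11 = 0.27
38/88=19/44 = 0.43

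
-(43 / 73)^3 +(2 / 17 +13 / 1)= 85399172/6613289 = 12.91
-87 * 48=-4176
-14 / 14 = -1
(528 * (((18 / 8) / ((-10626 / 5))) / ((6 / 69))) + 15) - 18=-9.43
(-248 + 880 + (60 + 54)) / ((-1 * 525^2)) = -746/275625 = 0.00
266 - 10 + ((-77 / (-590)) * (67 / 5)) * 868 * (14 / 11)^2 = 44048616/16225 = 2714.86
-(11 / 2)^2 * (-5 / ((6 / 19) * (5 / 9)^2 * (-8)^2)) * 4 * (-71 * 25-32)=-112165911/640 = -175259.24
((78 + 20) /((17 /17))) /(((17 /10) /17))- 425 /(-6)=6305/6 = 1050.83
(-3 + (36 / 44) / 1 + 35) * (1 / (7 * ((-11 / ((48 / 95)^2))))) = -2304/21175 = -0.11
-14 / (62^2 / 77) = -539/1922 = -0.28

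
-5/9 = -0.56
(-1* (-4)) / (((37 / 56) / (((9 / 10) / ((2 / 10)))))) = 1008/37 = 27.24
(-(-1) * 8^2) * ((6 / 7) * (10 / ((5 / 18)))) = 13824/7 = 1974.86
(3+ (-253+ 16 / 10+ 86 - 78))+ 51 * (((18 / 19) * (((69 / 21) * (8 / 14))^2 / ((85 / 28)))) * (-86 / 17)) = -290395642/553945 = -524.23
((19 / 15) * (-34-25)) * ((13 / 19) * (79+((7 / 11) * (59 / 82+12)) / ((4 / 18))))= -31941715/5412 = -5902.02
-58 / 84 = -29/42 = -0.69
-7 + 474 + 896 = 1363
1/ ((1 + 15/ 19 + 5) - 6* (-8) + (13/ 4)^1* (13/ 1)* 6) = 38/11715 = 0.00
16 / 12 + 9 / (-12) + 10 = 127/12 = 10.58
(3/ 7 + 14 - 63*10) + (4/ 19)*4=-614.73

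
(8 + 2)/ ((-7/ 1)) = -10/7 = -1.43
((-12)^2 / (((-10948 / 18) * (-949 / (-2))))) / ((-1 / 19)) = 24624/2597413 = 0.01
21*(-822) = -17262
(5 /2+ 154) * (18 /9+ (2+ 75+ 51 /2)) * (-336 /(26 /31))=-85172934/13 = -6551764.15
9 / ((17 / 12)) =108/17 = 6.35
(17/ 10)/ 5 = 17/50 = 0.34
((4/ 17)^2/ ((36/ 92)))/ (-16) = -23/2601 = -0.01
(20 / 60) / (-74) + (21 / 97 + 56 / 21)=20663/7178 = 2.88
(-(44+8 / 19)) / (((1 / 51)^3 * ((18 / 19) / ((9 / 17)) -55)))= 37319148/337 = 110739.31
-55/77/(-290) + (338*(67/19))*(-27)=-248245433/7714 = -32181.16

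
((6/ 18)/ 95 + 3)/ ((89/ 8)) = 6848/25365 = 0.27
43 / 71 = 0.61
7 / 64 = 0.11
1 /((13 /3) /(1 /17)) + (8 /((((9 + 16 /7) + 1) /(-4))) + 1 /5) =-113612/47515 = -2.39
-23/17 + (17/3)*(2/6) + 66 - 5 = 9415/153 = 61.54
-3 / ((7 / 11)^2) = -363/49 = -7.41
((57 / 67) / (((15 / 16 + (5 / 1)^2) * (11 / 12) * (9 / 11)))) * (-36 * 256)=-11206656/27805 = -403.04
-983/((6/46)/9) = -67827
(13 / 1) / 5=13/5 = 2.60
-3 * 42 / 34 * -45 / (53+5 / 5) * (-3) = -315/34 = -9.26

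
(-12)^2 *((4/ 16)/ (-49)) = -36/49 = -0.73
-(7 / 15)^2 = -49/225 = -0.22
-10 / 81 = -0.12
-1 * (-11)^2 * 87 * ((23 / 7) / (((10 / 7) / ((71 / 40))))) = -17190591/400 = -42976.48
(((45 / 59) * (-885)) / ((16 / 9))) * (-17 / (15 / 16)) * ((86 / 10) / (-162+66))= -19737/32 = -616.78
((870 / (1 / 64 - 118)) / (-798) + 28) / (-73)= -28129204/73312659 = -0.38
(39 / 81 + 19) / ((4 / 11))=2893/54 = 53.57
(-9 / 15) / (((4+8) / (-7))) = 7/20 = 0.35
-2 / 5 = -0.40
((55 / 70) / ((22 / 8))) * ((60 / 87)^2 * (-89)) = -71200/5887 = -12.09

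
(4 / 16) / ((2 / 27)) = 27/8 = 3.38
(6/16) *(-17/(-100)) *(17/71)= 867/56800 = 0.02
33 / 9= 11/3 = 3.67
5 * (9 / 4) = 45/4 = 11.25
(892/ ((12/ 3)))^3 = 11089567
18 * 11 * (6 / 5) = 1188/5 = 237.60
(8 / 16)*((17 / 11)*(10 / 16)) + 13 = 2373/176 = 13.48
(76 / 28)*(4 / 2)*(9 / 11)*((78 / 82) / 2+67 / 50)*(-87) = -55372194/78925 = -701.58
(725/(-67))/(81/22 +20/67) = -2.72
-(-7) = 7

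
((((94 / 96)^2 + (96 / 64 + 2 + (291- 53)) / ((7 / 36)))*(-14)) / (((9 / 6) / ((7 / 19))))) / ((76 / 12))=-140325073/207936 = -674.85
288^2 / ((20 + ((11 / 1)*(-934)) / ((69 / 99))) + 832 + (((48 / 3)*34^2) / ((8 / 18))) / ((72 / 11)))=-476928/43303 = -11.01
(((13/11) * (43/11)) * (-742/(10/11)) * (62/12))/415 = -6429059/136950 = -46.94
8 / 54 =4/27 = 0.15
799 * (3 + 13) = 12784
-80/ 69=-1.16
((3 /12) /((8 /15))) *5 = 75/32 = 2.34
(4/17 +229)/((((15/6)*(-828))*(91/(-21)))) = 1299/50830 = 0.03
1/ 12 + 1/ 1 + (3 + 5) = 109/12 = 9.08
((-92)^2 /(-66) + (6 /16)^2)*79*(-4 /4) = 21373529/2112 = 10120.04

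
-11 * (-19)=209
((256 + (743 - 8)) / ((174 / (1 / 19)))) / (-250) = -991/826500 = 0.00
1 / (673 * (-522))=-1/351306 = 0.00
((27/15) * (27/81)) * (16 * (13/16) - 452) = -1317/5 = -263.40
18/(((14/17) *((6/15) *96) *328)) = 255/146944 = 0.00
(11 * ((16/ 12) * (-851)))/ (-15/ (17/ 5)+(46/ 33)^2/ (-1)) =231066924/117647 = 1964.07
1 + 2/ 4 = 3/2 = 1.50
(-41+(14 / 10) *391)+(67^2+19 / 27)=674474/135 = 4996.10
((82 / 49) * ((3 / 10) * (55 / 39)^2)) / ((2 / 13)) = 24805/3822 = 6.49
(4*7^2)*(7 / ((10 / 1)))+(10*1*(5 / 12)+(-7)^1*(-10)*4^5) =71821.37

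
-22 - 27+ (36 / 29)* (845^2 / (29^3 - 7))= -4470961/353539 = -12.65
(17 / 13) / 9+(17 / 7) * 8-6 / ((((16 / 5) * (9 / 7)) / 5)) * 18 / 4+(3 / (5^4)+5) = -67435063/8190000 = -8.23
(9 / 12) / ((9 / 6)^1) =1/2 = 0.50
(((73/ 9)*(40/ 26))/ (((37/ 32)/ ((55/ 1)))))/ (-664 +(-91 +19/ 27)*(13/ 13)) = -3854400/4898023 = -0.79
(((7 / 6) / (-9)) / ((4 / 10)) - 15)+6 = -1007/108 = -9.32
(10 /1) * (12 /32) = 15/4 = 3.75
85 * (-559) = -47515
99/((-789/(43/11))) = -129/263 = -0.49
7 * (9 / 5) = 63/5 = 12.60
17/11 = 1.55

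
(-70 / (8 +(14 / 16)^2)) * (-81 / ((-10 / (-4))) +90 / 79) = 3687936/14773 = 249.64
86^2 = 7396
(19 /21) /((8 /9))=57/56 = 1.02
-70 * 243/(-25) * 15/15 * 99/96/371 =8019/4240 = 1.89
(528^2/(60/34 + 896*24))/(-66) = -11968/60933 = -0.20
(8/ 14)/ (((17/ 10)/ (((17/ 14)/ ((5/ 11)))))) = 44/49 = 0.90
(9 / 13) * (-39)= -27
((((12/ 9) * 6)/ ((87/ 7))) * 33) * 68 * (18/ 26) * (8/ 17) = 177408/377 = 470.58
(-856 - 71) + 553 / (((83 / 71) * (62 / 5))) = -4574027/5146 = -888.85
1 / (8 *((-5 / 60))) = -3/2 = -1.50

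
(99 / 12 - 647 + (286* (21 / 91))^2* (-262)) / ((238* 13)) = -4567643/12376 = -369.07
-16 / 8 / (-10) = 0.20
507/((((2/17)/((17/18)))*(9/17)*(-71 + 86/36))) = -63869/570 = -112.05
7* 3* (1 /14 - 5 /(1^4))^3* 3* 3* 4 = -8869743/98 = -90507.58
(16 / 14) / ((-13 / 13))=-1.14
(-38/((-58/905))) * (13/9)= 223535/261 = 856.46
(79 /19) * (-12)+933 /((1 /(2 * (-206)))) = -7304472/19 = -384445.89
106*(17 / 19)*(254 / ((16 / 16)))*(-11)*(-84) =422922192/19 = 22259062.74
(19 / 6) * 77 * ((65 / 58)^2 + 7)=40631899/20184 = 2013.07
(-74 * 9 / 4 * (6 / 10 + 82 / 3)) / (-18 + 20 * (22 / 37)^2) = 63670821/149620 = 425.55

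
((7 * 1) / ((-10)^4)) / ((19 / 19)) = 7/10000 = 0.00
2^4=16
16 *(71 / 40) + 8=182/5 = 36.40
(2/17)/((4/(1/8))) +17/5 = 4629/1360 = 3.40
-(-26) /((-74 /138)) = -1794/37 = -48.49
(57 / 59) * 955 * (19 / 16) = 1034265/944 = 1095.62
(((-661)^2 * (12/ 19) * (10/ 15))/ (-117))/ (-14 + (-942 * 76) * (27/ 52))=873842/20666547 = 0.04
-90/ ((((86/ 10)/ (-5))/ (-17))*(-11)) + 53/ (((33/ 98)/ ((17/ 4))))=2127907/2838 = 749.79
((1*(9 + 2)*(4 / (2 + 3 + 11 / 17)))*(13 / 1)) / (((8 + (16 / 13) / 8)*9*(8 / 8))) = 31603/22896 = 1.38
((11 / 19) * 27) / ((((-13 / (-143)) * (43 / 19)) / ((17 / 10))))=55539/430 = 129.16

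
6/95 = 0.06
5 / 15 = 0.33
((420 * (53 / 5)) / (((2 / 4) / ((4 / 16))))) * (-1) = -2226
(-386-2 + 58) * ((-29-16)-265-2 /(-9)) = 306680/3 = 102226.67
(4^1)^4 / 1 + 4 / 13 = 3332/13 = 256.31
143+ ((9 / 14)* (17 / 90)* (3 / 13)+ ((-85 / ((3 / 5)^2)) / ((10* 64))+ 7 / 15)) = 75020801/524160 = 143.13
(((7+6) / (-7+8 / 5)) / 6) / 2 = -65/324 = -0.20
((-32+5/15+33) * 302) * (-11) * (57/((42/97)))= -12244892/21 = -583090.10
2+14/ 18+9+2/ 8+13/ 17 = 7829/612 = 12.79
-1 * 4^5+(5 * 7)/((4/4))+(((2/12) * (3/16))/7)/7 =-1550751/1568 = -989.00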